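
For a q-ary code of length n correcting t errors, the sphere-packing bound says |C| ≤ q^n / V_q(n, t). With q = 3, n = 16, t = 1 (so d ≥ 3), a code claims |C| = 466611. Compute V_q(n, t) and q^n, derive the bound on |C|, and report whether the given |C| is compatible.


V_q(n, t) = 33, q^n = 43046721, Hamming bound = 1304446, |C| = 466611 ≤ bound (satisfied).

Step 1: Compute V_q(n, t) = Σ_{j=0}^1 C(n, j) (q−1)^j.
  j = 0: C(16,0)·(2)^0 = 1·1 = 1.
  j = 1: C(16,1)·(2)^1 = 16·2 = 32.
  V_q(n, t) = 1 + 32 = 33.
Step 2: q^n = 3^16 = 43046721.
Step 3: Hamming bound ⌊q^n / V_q(n,t)⌋ = ⌊43046721/33⌋ = 1304446.
Step 4: Compare |C| = 466611 to 1304446: satisfied.
The claimed |C| lies below the Hamming bound.


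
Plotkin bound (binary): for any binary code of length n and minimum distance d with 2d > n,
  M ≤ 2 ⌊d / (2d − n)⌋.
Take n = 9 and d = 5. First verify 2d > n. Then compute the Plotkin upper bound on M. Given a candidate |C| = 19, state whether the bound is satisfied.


Plotkin bound M ≤ 10; given |C| = 19 > bound (violated).

Check applicability: 2d = 10, n = 9.
2d − n = 1 > 0, so Plotkin applies.
Compute d/(2d−n) = 5/1 ≈ 5.0000.
⌊d/(2d−n)⌋ = 5.
Plotkin bound: M ≤ 2·5 = 10.
Given |C| = 19, check: VIOLATED.
This |C| is above the Plotkin bound, so no binary code with n = 9, d = 5 and 19 codewords exists.


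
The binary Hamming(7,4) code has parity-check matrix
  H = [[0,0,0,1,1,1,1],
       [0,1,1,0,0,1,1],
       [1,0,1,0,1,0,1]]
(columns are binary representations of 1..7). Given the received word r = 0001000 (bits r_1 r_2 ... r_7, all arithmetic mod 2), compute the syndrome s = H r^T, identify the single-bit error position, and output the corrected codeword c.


s = (1, 0, 0)^T, error position = 4, corrected codeword c = 0000000

Compute s = H r^T mod 2 one row at a time:
  s_1 = 1 + 0 + 0 + 0 = 1 ≡ 1 (mod 2).
  s_2 = 0 + 0 + 0 + 0 = 0 ≡ 0 (mod 2).
  s_3 = 0 + 0 + 0 + 0 = 0 ≡ 0 (mod 2).
s = (1, 0, 0)^T — this equals column 4 of H (binary 100), so error is at position 4.
Correct: flip bit 4 of r = 0001000 to get c = 0000000.


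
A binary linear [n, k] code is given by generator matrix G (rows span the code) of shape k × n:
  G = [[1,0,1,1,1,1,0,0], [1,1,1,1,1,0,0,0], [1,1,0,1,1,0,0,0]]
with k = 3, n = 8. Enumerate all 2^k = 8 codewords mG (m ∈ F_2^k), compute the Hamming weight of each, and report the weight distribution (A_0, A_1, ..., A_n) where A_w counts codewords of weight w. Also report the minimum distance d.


Weight distribution: A_0 = 1, A_1 = 1, A_2 = 1, A_3 = 1, A_4 = 2, A_5 = 2. Minimum distance d = 1.

Enumerate all 2^3 = 8 messages m ∈ F_2^3.
For each, compute codeword c = mG in F_2^8, then tally its weight.
  m = 000 → c = 00000000, weight = 0.
  m = 100 → c = 10111100, weight = 5.
  m = 010 → c = 11111000, weight = 5.
  m = 110 → c = 01000100, weight = 2.
  m = 001 → c = 11011000, weight = 4.
  m = 101 → c = 01100100, weight = 3.
  m = 011 → c = 00100000, weight = 1.
  m = 111 → c = 10011100, weight = 4.
Tally weights:
  weight 0: 1 codewords.
  weight 1: 1 codewords.
  weight 2: 1 codewords.
  weight 3: 1 codewords.
  weight 4: 2 codewords.
  weight 5: 2 codewords.
Minimum distance d = smallest w > 0 with A_w > 0 = 1.
Sanity: Σ A_w = 8 = 2^3 = 8 ✓.


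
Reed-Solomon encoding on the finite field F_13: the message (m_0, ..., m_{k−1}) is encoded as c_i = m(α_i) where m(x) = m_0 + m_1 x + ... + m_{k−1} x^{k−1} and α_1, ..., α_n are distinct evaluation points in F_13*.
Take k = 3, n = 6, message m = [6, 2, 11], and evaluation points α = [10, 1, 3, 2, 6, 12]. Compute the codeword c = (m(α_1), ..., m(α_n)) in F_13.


c = [8, 6, 7, 2, 11, 2]

Message polynomial: m(x) = 6 + 2·x + 11·x^2 (mod 13).
For each evaluation point α_i, compute m(α_i) mod 13:
  α_1 = 10: Horner steps 11 → 8 → 8, so m(10) = 8.
  α_2 = 1: Horner steps 11 → 0 → 6, so m(1) = 6.
  α_3 = 3: Horner steps 11 → 9 → 7, so m(3) = 7.
  α_4 = 2: Horner steps 11 → 11 → 2, so m(2) = 2.
  α_5 = 6: Horner steps 11 → 3 → 11, so m(6) = 11.
  α_6 = 12: Horner steps 11 → 4 → 2, so m(12) = 2.
Codeword c = [8, 6, 7, 2, 11, 2] ∈ F_13^6.


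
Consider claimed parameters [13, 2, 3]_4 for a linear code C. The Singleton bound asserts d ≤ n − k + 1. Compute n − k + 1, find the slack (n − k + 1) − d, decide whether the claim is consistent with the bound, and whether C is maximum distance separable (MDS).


Singleton RHS = n − k + 1 = 12, slack = 9, bound satisfied, not MDS.

Singleton bound: d ≤ n − k + 1.
Here n = 13, k = 2, so n − k + 1 = 12.
Given d = 3, check d ≤ 12: YES.
Slack = (n − k + 1) − d = 9.
The code is NOT MDS (slack = 9 > 0).
Description: the claimed parameters are [13, 2, 3]_4; such a code would be non-MDS.


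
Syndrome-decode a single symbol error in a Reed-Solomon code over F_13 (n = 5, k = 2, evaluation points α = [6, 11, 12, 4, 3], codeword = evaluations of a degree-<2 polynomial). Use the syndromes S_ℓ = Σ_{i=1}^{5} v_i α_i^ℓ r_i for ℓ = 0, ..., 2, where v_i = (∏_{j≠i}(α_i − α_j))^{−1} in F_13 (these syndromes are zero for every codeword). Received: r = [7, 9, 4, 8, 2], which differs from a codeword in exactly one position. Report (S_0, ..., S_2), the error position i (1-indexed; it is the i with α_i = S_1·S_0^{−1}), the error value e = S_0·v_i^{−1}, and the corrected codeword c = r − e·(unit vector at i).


S = (4, 5, 3), error at position 2, error magnitude e = 11, c = [7, 11, 4, 8, 2].

Step 1: column multipliers v_i = (∏_{j≠i}(α_i − α_j))^{−1} mod 13.
  i = 1 (α = 6): (6−11)(6−12)(6−4)(6−3) = (−5)·(−6)·2·3 = 180 ≡ 11, so v_1 = 11^{−1} = 6 (mod 13).
  i = 2 (α = 11): (11−6)(11−12)(11−4)(11−3) = 5·(−1)·7·8 = −280 ≡ 6, so v_2 = 6^{−1} = 11 (mod 13).
  i = 3 (α = 12): (12−6)(12−11)(12−4)(12−3) = 6·1·8·9 = 432 ≡ 3, so v_3 = 3^{−1} = 9 (mod 13).
  i = 4 (α = 4): (4−6)(4−11)(4−12)(4−3) = (−2)·(−7)·(−8)·1 = −112 ≡ 5, so v_4 = 5^{−1} = 8 (mod 13).
  i = 5 (α = 3): (3−6)(3−11)(3−12)(3−4) = (−3)·(−8)·(−9)·(−1) = 216 ≡ 8, so v_5 = 8^{−1} = 5 (mod 13).
  v = [6, 11, 9, 8, 5].
Step 2: syndromes of r = [7, 9, 4, 8, 2] (all sums mod 13).
  S_0 = Σ v_i r_i = 6·7 + 11·9 + 9·4 + 8·8 + 5·2 = 251 ≡ 4.
  S_1 = Σ v_i α_i r_i = 6·6·7 + 11·11·9 + 9·12·4 + 8·4·8 + 5·3·2 = 2059 ≡ 5.
  α_i^2 mod 13 = [10, 4, 1, 3, 9].
  S_2 = Σ v_i α_i^2 r_i = 6·10·7 + 11·4·9 + 9·1·4 + 8·3·8 + 5·9·2 = 1134 ≡ 3.
  S = (4, 5, 3) ≠ 0, so r is not a codeword (an error is present).
Step 3: locate the error. For a single error e at position i, S_ℓ = v_i·e·α_i^ℓ, so α_err = S_1/S_0.
  S_0^{−1} = 4^{−1} = 10 (mod 13), so α_err = 5·10 = 50 ≡ 11 = α_2. Error position i = 2.
  Consistency check: S_2/S_1 = 3·8 = 24 ≡ 11 = α_err ✓ (single-error assumption holds).
Step 4: error magnitude e = S_0/v_2 = S_0·∏_{j≠2}(α_2 − α_j) = 4·6 = 24 ≡ 11 (mod 13).
Step 5: correct position 2: c_2 = r_2 − e = 9 − 11 ≡ 11 (mod 13). Hence c = [7, 11, 4, 8, 2].
  Check: interpolating c through the α_i gives m(x) = 10 + 6·x (degree < 2) with m(α_i) = c_i for every i, so c is indeed a codeword.


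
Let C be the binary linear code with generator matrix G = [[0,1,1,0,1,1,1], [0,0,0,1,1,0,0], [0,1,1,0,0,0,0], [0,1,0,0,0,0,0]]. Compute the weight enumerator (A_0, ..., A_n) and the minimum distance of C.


Weight distribution: A_0 = 1, A_1 = 2, A_2 = 2, A_3 = 4, A_4 = 5, A_5 = 2. Minimum distance d = 1.

Enumerate all 2^4 = 16 messages m ∈ F_2^4.
For each, compute codeword c = mG in F_2^7, then tally its weight.
  m = 0000 → c = 0000000, weight = 0.
  m = 1000 → c = 0110111, weight = 5.
  m = 0100 → c = 0001100, weight = 2.
  m = 1100 → c = 0111011, weight = 5.
  m = 0010 → c = 0110000, weight = 2.
  m = 1010 → c = 0000111, weight = 3.
  m = 0110 → c = 0111100, weight = 4.
  m = 1110 → c = 0001011, weight = 3.
  m = 0001 → c = 0100000, weight = 1.
  m = 1001 → c = 0010111, weight = 4.
  m = 0101 → c = 0101100, weight = 3.
  m = 1101 → c = 0011011, weight = 4.
  m = 0011 → c = 0010000, weight = 1.
  m = 1011 → c = 0100111, weight = 4.
  m = 0111 → c = 0011100, weight = 3.
  m = 1111 → c = 0101011, weight = 4.
Tally weights:
  weight 0: 1 codewords.
  weight 1: 2 codewords.
  weight 2: 2 codewords.
  weight 3: 4 codewords.
  weight 4: 5 codewords.
  weight 5: 2 codewords.
Minimum distance d = smallest w > 0 with A_w > 0 = 1.
Sanity: Σ A_w = 16 = 2^4 = 16 ✓.


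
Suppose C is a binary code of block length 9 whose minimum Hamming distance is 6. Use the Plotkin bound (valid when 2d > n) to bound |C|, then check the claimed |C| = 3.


Plotkin bound M ≤ 4; given |C| = 3 ≤ bound (satisfied).

Check applicability: 2d = 12, n = 9.
2d − n = 3 > 0, so Plotkin applies.
Compute d/(2d−n) = 6/3 ≈ 2.0000.
⌊d/(2d−n)⌋ = 2.
Plotkin bound: M ≤ 2·2 = 4.
Given |C| = 3, check: satisfied.
This |C| is below the Plotkin bound.


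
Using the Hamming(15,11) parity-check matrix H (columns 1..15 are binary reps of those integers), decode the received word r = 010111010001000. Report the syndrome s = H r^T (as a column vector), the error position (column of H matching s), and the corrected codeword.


s = (0, 0, 0, 1)^T, error position = 1, corrected codeword c = 110111010001000

Compute s = H r^T mod 2 one row at a time:
  s_1 = 1 + 0 + 0 + 0 + 1 + 0 + 0 + 0 = 2 ≡ 0 (mod 2).
  s_2 = 1 + 1 + 1 + 0 + 1 + 0 + 0 + 0 = 4 ≡ 0 (mod 2).
  s_3 = 1 + 0 + 1 + 0 + 0 + 0 + 0 + 0 = 2 ≡ 0 (mod 2).
  s_4 = 0 + 0 + 1 + 0 + 0 + 0 + 0 + 0 = 1 ≡ 1 (mod 2).
s = (0, 0, 0, 1)^T — this equals column 1 of H (binary 0001), so error is at position 1.
Correct: flip bit 1 of r = 010111010001000 to get c = 110111010001000.


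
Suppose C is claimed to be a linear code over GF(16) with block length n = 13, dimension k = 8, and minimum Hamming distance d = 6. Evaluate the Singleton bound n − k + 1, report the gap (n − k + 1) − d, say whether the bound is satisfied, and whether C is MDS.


Singleton RHS = n − k + 1 = 6, slack = 0, bound satisfied, MDS.

Singleton bound: d ≤ n − k + 1.
Here n = 13, k = 8, so n − k + 1 = 6.
Given d = 6, check d ≤ 6: YES.
Slack = (n − k + 1) − d = 0.
The code is MDS (slack = 0).
Description: the claimed parameters are [13, 8, 6]_16; such a code would be MDS (meets Singleton bound).


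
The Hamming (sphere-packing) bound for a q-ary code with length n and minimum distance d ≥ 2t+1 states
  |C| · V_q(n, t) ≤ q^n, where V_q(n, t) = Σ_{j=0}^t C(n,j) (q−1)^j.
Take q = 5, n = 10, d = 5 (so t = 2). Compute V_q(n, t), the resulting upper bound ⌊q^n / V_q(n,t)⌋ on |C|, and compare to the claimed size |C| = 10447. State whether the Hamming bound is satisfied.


V_q(n, t) = 761, q^n = 9765625, Hamming bound = 12832, |C| = 10447 ≤ bound (satisfied).

Step 1: Compute V_q(n, t) = Σ_{j=0}^2 C(n, j) (q−1)^j.
  j = 0: C(10,0)·(4)^0 = 1·1 = 1.
  j = 1: C(10,1)·(4)^1 = 10·4 = 40.
  j = 2: C(10,2)·(4)^2 = 45·16 = 720.
  V_q(n, t) = 1 + 40 + 720 = 761.
Step 2: q^n = 5^10 = 9765625.
Step 3: Hamming bound ⌊q^n / V_q(n,t)⌋ = ⌊9765625/761⌋ = 12832.
Step 4: Compare |C| = 10447 to 12832: satisfied.
The claimed |C| lies below the Hamming bound.


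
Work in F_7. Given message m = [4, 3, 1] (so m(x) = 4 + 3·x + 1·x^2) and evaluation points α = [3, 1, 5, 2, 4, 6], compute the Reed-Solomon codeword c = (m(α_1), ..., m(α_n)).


c = [1, 1, 2, 0, 4, 2]

Message polynomial: m(x) = 4 + 3·x + 1·x^2 (mod 7).
For each evaluation point α_i, compute m(α_i) mod 7:
  α_1 = 3: Horner steps 1 → 6 → 1, so m(3) = 1.
  α_2 = 1: Horner steps 1 → 4 → 1, so m(1) = 1.
  α_3 = 5: Horner steps 1 → 1 → 2, so m(5) = 2.
  α_4 = 2: Horner steps 1 → 5 → 0, so m(2) = 0.
  α_5 = 4: Horner steps 1 → 0 → 4, so m(4) = 4.
  α_6 = 6: Horner steps 1 → 2 → 2, so m(6) = 2.
Codeword c = [1, 1, 2, 0, 4, 2] ∈ F_7^6.


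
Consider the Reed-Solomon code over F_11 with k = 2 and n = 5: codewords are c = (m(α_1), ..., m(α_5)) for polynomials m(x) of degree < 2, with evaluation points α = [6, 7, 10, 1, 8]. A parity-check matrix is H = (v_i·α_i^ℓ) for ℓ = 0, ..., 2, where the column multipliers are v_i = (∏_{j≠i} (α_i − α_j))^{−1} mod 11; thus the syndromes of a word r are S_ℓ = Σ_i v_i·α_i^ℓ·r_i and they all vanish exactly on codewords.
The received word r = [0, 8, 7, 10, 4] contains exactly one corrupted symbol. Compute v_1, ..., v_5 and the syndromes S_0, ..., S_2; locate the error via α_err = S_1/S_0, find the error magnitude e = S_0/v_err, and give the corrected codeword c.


S = (8, 4, 2), error at position 1, error magnitude e = 10, c = [1, 8, 7, 10, 4].

Step 1: column multipliers v_i = (∏_{j≠i}(α_i − α_j))^{−1} mod 11.
  i = 1 (α = 6): (6−7)(6−10)(6−1)(6−8) = (−1)·(−4)·5·(−2) = −40 ≡ 4, so v_1 = 4^{−1} = 3 (mod 11).
  i = 2 (α = 7): (7−6)(7−10)(7−1)(7−8) = 1·(−3)·6·(−1) = 18 ≡ 7, so v_2 = 7^{−1} = 8 (mod 11).
  i = 3 (α = 10): (10−6)(10−7)(10−1)(10−8) = 4·3·9·2 = 216 ≡ 7, so v_3 = 7^{−1} = 8 (mod 11).
  i = 4 (α = 1): (1−6)(1−7)(1−10)(1−8) = (−5)·(−6)·(−9)·(−7) = 1890 ≡ 9, so v_4 = 9^{−1} = 5 (mod 11).
  i = 5 (α = 8): (8−6)(8−7)(8−10)(8−1) = 2·1·(−2)·7 = −28 ≡ 5, so v_5 = 5^{−1} = 9 (mod 11).
  v = [3, 8, 8, 5, 9].
Step 2: syndromes of r = [0, 8, 7, 10, 4] (all sums mod 11).
  S_0 = Σ v_i r_i = 3·0 + 8·8 + 8·7 + 5·10 + 9·4 = 206 ≡ 8.
  S_1 = Σ v_i α_i r_i = 3·6·0 + 8·7·8 + 8·10·7 + 5·1·10 + 9·8·4 = 1346 ≡ 4.
  α_i^2 mod 11 = [3, 5, 1, 1, 9].
  S_2 = Σ v_i α_i^2 r_i = 3·3·0 + 8·5·8 + 8·1·7 + 5·1·10 + 9·9·4 = 750 ≡ 2.
  S = (8, 4, 2) ≠ 0, so r is not a codeword (an error is present).
Step 3: locate the error. For a single error e at position i, S_ℓ = v_i·e·α_i^ℓ, so α_err = S_1/S_0.
  S_0^{−1} = 8^{−1} = 7 (mod 11), so α_err = 4·7 = 28 ≡ 6 = α_1. Error position i = 1.
  Consistency check: S_2/S_1 = 2·3 = 6 ≡ 6 = α_err ✓ (single-error assumption holds).
Step 4: error magnitude e = S_0/v_1 = S_0·∏_{j≠1}(α_1 − α_j) = 8·4 = 32 ≡ 10 (mod 11).
Step 5: correct position 1: c_1 = r_1 − e = 0 − 10 ≡ 1 (mod 11). Hence c = [1, 8, 7, 10, 4].
  Check: interpolating c through the α_i gives m(x) = 3 + 7·x (degree < 2) with m(α_i) = c_i for every i, so c is indeed a codeword.


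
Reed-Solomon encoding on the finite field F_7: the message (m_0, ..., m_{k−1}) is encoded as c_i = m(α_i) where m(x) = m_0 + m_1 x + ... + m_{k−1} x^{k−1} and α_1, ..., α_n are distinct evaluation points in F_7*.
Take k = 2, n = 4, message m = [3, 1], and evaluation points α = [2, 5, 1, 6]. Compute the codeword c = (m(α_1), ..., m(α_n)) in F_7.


c = [5, 1, 4, 2]

Message polynomial: m(x) = 3 + 1·x (mod 7).
For each evaluation point α_i, compute m(α_i) mod 7:
  α_1 = 2: Horner steps 1 → 5, so m(2) = 5.
  α_2 = 5: Horner steps 1 → 1, so m(5) = 1.
  α_3 = 1: Horner steps 1 → 4, so m(1) = 4.
  α_4 = 6: Horner steps 1 → 2, so m(6) = 2.
Codeword c = [5, 1, 4, 2] ∈ F_7^4.


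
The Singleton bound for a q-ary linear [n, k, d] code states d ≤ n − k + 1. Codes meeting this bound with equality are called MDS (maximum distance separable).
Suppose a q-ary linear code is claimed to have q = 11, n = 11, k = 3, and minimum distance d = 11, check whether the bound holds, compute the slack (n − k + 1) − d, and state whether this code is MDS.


Singleton RHS = n − k + 1 = 9, slack = -2, bound violated (no such code; not MDS).

Singleton bound: d ≤ n − k + 1.
Here n = 11, k = 3, so n − k + 1 = 9.
Given d = 11, check d ≤ 9: NO.
Slack = (n − k + 1) − d = -2.
The slack is negative: d = 11 exceeds n − k + 1 = 9 by 2, so the Singleton bound is violated and no linear [11, 3, 11]_11 code can exist. In particular it is not MDS (MDS requires d = n − k + 1 exactly).
Description: the claimed parameters are [11, 3, 11]_11; such a code would be impossible (violates the Singleton bound).


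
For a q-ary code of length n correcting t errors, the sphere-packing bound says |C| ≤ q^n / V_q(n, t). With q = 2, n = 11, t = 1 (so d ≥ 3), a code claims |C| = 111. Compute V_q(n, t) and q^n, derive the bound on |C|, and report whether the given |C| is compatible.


V_q(n, t) = 12, q^n = 2048, Hamming bound = 170, |C| = 111 ≤ bound (satisfied).

Step 1: Compute V_q(n, t) = Σ_{j=0}^1 C(n, j) (q−1)^j.
  j = 0: C(11,0)·(1)^0 = 1·1 = 1.
  j = 1: C(11,1)·(1)^1 = 11·1 = 11.
  V_q(n, t) = 1 + 11 = 12.
Step 2: q^n = 2^11 = 2048.
Step 3: Hamming bound ⌊q^n / V_q(n,t)⌋ = ⌊2048/12⌋ = 170.
Step 4: Compare |C| = 111 to 170: satisfied.
The claimed |C| lies below the Hamming bound.


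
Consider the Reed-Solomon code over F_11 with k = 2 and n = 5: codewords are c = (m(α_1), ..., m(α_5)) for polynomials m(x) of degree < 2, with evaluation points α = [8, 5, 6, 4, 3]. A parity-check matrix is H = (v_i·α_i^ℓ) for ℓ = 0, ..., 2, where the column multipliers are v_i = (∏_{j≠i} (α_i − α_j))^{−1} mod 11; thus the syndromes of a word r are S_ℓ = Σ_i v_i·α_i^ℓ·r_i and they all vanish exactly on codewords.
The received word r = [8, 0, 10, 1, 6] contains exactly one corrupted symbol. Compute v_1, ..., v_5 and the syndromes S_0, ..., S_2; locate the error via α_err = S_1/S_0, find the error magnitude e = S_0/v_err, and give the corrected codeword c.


S = (6, 7, 10), error at position 5, error magnitude e = 4, c = [8, 0, 10, 1, 2].

Step 1: column multipliers v_i = (∏_{j≠i}(α_i − α_j))^{−1} mod 11.
  i = 1 (α = 8): (8−5)(8−6)(8−4)(8−3) = 3·2·4·5 = 120 ≡ 10, so v_1 = 10^{−1} = 10 (mod 11).
  i = 2 (α = 5): (5−8)(5−6)(5−4)(5−3) = (−3)·(−1)·1·2 = 6 ≡ 6, so v_2 = 6^{−1} = 2 (mod 11).
  i = 3 (α = 6): (6−8)(6−5)(6−4)(6−3) = (−2)·1·2·3 = −12 ≡ 10, so v_3 = 10^{−1} = 10 (mod 11).
  i = 4 (α = 4): (4−8)(4−5)(4−6)(4−3) = (−4)·(−1)·(−2)·1 = −8 ≡ 3, so v_4 = 3^{−1} = 4 (mod 11).
  i = 5 (α = 3): (3−8)(3−5)(3−6)(3−4) = (−5)·(−2)·(−3)·(−1) = 30 ≡ 8, so v_5 = 8^{−1} = 7 (mod 11).
  v = [10, 2, 10, 4, 7].
Step 2: syndromes of r = [8, 0, 10, 1, 6] (all sums mod 11).
  S_0 = Σ v_i r_i = 10·8 + 2·0 + 10·10 + 4·1 + 7·6 = 226 ≡ 6.
  S_1 = Σ v_i α_i r_i = 10·8·8 + 2·5·0 + 10·6·10 + 4·4·1 + 7·3·6 = 1382 ≡ 7.
  α_i^2 mod 11 = [9, 3, 3, 5, 9].
  S_2 = Σ v_i α_i^2 r_i = 10·9·8 + 2·3·0 + 10·3·10 + 4·5·1 + 7·9·6 = 1418 ≡ 10.
  S = (6, 7, 10) ≠ 0, so r is not a codeword (an error is present).
Step 3: locate the error. For a single error e at position i, S_ℓ = v_i·e·α_i^ℓ, so α_err = S_1/S_0.
  S_0^{−1} = 6^{−1} = 2 (mod 11), so α_err = 7·2 = 14 ≡ 3 = α_5. Error position i = 5.
  Consistency check: S_2/S_1 = 10·8 = 80 ≡ 3 = α_err ✓ (single-error assumption holds).
Step 4: error magnitude e = S_0/v_5 = S_0·∏_{j≠5}(α_5 − α_j) = 6·8 = 48 ≡ 4 (mod 11).
Step 5: correct position 5: c_5 = r_5 − e = 6 − 4 ≡ 2 (mod 11). Hence c = [8, 0, 10, 1, 2].
  Check: interpolating c through the α_i gives m(x) = 5 + 10·x (degree < 2) with m(α_i) = c_i for every i, so c is indeed a codeword.


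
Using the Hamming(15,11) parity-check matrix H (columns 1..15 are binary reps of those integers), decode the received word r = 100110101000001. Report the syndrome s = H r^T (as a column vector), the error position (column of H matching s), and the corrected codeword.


s = (0, 0, 0, 1)^T, error position = 1, corrected codeword c = 000110101000001

Compute s = H r^T mod 2 one row at a time:
  s_1 = 0 + 1 + 0 + 0 + 0 + 0 + 0 + 1 = 2 ≡ 0 (mod 2).
  s_2 = 1 + 1 + 0 + 1 + 0 + 0 + 0 + 1 = 4 ≡ 0 (mod 2).
  s_3 = 0 + 0 + 0 + 1 + 0 + 0 + 0 + 1 = 2 ≡ 0 (mod 2).
  s_4 = 1 + 0 + 1 + 1 + 1 + 0 + 0 + 1 = 5 ≡ 1 (mod 2).
s = (0, 0, 0, 1)^T — this equals column 1 of H (binary 0001), so error is at position 1.
Correct: flip bit 1 of r = 100110101000001 to get c = 000110101000001.


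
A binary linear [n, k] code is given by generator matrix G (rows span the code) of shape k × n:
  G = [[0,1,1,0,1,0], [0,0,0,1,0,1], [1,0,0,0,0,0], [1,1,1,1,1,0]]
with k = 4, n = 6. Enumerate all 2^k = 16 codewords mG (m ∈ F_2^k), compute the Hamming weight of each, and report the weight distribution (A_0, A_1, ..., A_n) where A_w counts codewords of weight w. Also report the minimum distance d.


Weight distribution: A_0 = 1, A_1 = 3, A_2 = 3, A_3 = 2, A_4 = 3, A_5 = 3, A_6 = 1. Minimum distance d = 1.

Enumerate all 2^4 = 16 messages m ∈ F_2^4.
For each, compute codeword c = mG in F_2^6, then tally its weight.
  m = 0000 → c = 000000, weight = 0.
  m = 1000 → c = 011010, weight = 3.
  m = 0100 → c = 000101, weight = 2.
  m = 1100 → c = 011111, weight = 5.
  m = 0010 → c = 100000, weight = 1.
  m = 1010 → c = 111010, weight = 4.
  m = 0110 → c = 100101, weight = 3.
  m = 1110 → c = 111111, weight = 6.
  m = 0001 → c = 111110, weight = 5.
  m = 1001 → c = 100100, weight = 2.
  m = 0101 → c = 111011, weight = 5.
  m = 1101 → c = 100001, weight = 2.
  m = 0011 → c = 011110, weight = 4.
  m = 1011 → c = 000100, weight = 1.
  m = 0111 → c = 011011, weight = 4.
  m = 1111 → c = 000001, weight = 1.
Tally weights:
  weight 0: 1 codewords.
  weight 1: 3 codewords.
  weight 2: 3 codewords.
  weight 3: 2 codewords.
  weight 4: 3 codewords.
  weight 5: 3 codewords.
  weight 6: 1 codewords.
Minimum distance d = smallest w > 0 with A_w > 0 = 1.
Sanity: Σ A_w = 16 = 2^4 = 16 ✓.


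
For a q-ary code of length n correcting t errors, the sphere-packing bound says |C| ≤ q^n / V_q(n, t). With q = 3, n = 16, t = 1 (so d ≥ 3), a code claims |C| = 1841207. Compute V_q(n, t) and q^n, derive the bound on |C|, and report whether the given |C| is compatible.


V_q(n, t) = 33, q^n = 43046721, Hamming bound = 1304446, |C| = 1841207 > bound (violated).

Step 1: Compute V_q(n, t) = Σ_{j=0}^1 C(n, j) (q−1)^j.
  j = 0: C(16,0)·(2)^0 = 1·1 = 1.
  j = 1: C(16,1)·(2)^1 = 16·2 = 32.
  V_q(n, t) = 1 + 32 = 33.
Step 2: q^n = 3^16 = 43046721.
Step 3: Hamming bound ⌊q^n / V_q(n,t)⌋ = ⌊43046721/33⌋ = 1304446.
Step 4: Compare |C| = 1841207 to 1304446: violated.
The claimed |C| lies above the Hamming bound, so no 3-ary code of length 16 with d ≥ 3 can have 1841207 codewords.


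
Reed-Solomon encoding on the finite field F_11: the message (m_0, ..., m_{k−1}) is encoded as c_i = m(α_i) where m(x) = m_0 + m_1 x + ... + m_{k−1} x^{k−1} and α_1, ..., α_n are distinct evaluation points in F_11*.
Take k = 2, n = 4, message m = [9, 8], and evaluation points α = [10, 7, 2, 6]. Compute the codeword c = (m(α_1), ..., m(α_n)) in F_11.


c = [1, 10, 3, 2]

Message polynomial: m(x) = 9 + 8·x (mod 11).
For each evaluation point α_i, compute m(α_i) mod 11:
  α_1 = 10: Horner steps 8 → 1, so m(10) = 1.
  α_2 = 7: Horner steps 8 → 10, so m(7) = 10.
  α_3 = 2: Horner steps 8 → 3, so m(2) = 3.
  α_4 = 6: Horner steps 8 → 2, so m(6) = 2.
Codeword c = [1, 10, 3, 2] ∈ F_11^4.


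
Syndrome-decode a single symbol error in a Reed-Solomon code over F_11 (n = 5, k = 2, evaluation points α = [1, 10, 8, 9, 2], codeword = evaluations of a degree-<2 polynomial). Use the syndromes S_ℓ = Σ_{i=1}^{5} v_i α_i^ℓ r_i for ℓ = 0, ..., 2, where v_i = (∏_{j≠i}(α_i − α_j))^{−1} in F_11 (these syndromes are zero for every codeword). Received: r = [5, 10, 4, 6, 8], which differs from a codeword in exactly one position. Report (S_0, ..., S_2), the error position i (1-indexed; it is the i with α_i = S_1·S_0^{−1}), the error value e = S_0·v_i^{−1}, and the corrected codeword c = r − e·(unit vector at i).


S = (1, 9, 4), error at position 4, error magnitude e = 10, c = [5, 10, 4, 7, 8].

Step 1: column multipliers v_i = (∏_{j≠i}(α_i − α_j))^{−1} mod 11.
  i = 1 (α = 1): (1−10)(1−8)(1−9)(1−2) = (−9)·(−7)·(−8)·(−1) = 504 ≡ 9, so v_1 = 9^{−1} = 5 (mod 11).
  i = 2 (α = 10): (10−1)(10−8)(10−9)(10−2) = 9·2·1·8 = 144 ≡ 1, so v_2 = 1^{−1} = 1 (mod 11).
  i = 3 (α = 8): (8−1)(8−10)(8−9)(8−2) = 7·(−2)·(−1)·6 = 84 ≡ 7, so v_3 = 7^{−1} = 8 (mod 11).
  i = 4 (α = 9): (9−1)(9−10)(9−8)(9−2) = 8·(−1)·1·7 = −56 ≡ 10, so v_4 = 10^{−1} = 10 (mod 11).
  i = 5 (α = 2): (2−1)(2−10)(2−8)(2−9) = 1·(−8)·(−6)·(−7) = −336 ≡ 5, so v_5 = 5^{−1} = 9 (mod 11).
  v = [5, 1, 8, 10, 9].
Step 2: syndromes of r = [5, 10, 4, 6, 8] (all sums mod 11).
  S_0 = Σ v_i r_i = 5·5 + 1·10 + 8·4 + 10·6 + 9·8 = 199 ≡ 1.
  S_1 = Σ v_i α_i r_i = 5·1·5 + 1·10·10 + 8·8·4 + 10·9·6 + 9·2·8 = 1065 ≡ 9.
  α_i^2 mod 11 = [1, 1, 9, 4, 4].
  S_2 = Σ v_i α_i^2 r_i = 5·1·5 + 1·1·10 + 8·9·4 + 10·4·6 + 9·4·8 = 851 ≡ 4.
  S = (1, 9, 4) ≠ 0, so r is not a codeword (an error is present).
Step 3: locate the error. For a single error e at position i, S_ℓ = v_i·e·α_i^ℓ, so α_err = S_1/S_0.
  S_0^{−1} = 1^{−1} = 1 (mod 11), so α_err = 9·1 = 9 ≡ 9 = α_4. Error position i = 4.
  Consistency check: S_2/S_1 = 4·5 = 20 ≡ 9 = α_err ✓ (single-error assumption holds).
Step 4: error magnitude e = S_0/v_4 = S_0·∏_{j≠4}(α_4 − α_j) = 1·10 = 10 ≡ 10 (mod 11).
Step 5: correct position 4: c_4 = r_4 − e = 6 − 10 ≡ 7 (mod 11). Hence c = [5, 10, 4, 7, 8].
  Check: interpolating c through the α_i gives m(x) = 2 + 3·x (degree < 2) with m(α_i) = c_i for every i, so c is indeed a codeword.


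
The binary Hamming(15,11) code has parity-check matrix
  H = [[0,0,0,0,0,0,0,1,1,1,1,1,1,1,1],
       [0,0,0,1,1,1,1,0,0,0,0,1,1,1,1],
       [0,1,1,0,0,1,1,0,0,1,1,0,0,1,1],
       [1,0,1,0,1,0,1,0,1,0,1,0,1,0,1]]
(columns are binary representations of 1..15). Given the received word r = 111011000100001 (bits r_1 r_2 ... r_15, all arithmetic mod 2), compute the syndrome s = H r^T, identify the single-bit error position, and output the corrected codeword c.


s = (0, 1, 1, 0)^T, error position = 6, corrected codeword c = 111010000100001

Compute s = H r^T mod 2 one row at a time:
  s_1 = 0 + 0 + 1 + 0 + 0 + 0 + 0 + 1 = 2 ≡ 0 (mod 2).
  s_2 = 0 + 1 + 1 + 0 + 0 + 0 + 0 + 1 = 3 ≡ 1 (mod 2).
  s_3 = 1 + 1 + 1 + 0 + 1 + 0 + 0 + 1 = 5 ≡ 1 (mod 2).
  s_4 = 1 + 1 + 1 + 0 + 0 + 0 + 0 + 1 = 4 ≡ 0 (mod 2).
s = (0, 1, 1, 0)^T — this equals column 6 of H (binary 0110), so error is at position 6.
Correct: flip bit 6 of r = 111011000100001 to get c = 111010000100001.


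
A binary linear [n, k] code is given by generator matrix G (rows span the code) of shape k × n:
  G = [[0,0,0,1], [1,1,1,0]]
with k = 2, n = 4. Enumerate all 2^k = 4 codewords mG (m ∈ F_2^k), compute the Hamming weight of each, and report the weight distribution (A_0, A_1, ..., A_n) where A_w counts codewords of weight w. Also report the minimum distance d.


Weight distribution: A_0 = 1, A_1 = 1, A_3 = 1, A_4 = 1. Minimum distance d = 1.

Enumerate all 2^2 = 4 messages m ∈ F_2^2.
For each, compute codeword c = mG in F_2^4, then tally its weight.
  m = 00 → c = 0000, weight = 0.
  m = 10 → c = 0001, weight = 1.
  m = 01 → c = 1110, weight = 3.
  m = 11 → c = 1111, weight = 4.
Tally weights:
  weight 0: 1 codewords.
  weight 1: 1 codewords.
  weight 3: 1 codewords.
  weight 4: 1 codewords.
Minimum distance d = smallest w > 0 with A_w > 0 = 1.
Sanity: Σ A_w = 4 = 2^2 = 4 ✓.


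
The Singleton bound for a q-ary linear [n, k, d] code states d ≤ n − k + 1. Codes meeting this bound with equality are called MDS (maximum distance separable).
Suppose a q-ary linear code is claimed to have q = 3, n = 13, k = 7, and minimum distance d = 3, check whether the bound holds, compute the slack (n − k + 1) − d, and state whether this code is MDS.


Singleton RHS = n − k + 1 = 7, slack = 4, bound satisfied, not MDS.

Singleton bound: d ≤ n − k + 1.
Here n = 13, k = 7, so n − k + 1 = 7.
Given d = 3, check d ≤ 7: YES.
Slack = (n − k + 1) − d = 4.
The code is NOT MDS (slack = 4 > 0).
Description: the claimed parameters are [13, 7, 3]_3; such a code would be non-MDS.


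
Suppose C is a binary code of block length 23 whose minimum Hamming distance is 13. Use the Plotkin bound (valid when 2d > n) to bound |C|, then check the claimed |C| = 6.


Plotkin bound M ≤ 8; given |C| = 6 ≤ bound (satisfied).

Check applicability: 2d = 26, n = 23.
2d − n = 3 > 0, so Plotkin applies.
Compute d/(2d−n) = 13/3 ≈ 4.3333.
⌊d/(2d−n)⌋ = 4.
Plotkin bound: M ≤ 2·4 = 8.
Given |C| = 6, check: satisfied.
This |C| is below the Plotkin bound.


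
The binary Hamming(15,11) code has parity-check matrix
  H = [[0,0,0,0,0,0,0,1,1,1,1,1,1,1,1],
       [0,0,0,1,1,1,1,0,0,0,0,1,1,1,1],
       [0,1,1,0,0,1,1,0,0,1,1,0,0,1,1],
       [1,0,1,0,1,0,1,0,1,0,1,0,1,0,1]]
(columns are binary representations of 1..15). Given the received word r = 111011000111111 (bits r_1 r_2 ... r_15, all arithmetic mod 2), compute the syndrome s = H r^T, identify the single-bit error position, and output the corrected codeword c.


s = (0, 0, 1, 0)^T, error position = 2, corrected codeword c = 101011000111111

Compute s = H r^T mod 2 one row at a time:
  s_1 = 0 + 0 + 1 + 1 + 1 + 1 + 1 + 1 = 6 ≡ 0 (mod 2).
  s_2 = 0 + 1 + 1 + 0 + 1 + 1 + 1 + 1 = 6 ≡ 0 (mod 2).
  s_3 = 1 + 1 + 1 + 0 + 1 + 1 + 1 + 1 = 7 ≡ 1 (mod 2).
  s_4 = 1 + 1 + 1 + 0 + 0 + 1 + 1 + 1 = 6 ≡ 0 (mod 2).
s = (0, 0, 1, 0)^T — this equals column 2 of H (binary 0010), so error is at position 2.
Correct: flip bit 2 of r = 111011000111111 to get c = 101011000111111.


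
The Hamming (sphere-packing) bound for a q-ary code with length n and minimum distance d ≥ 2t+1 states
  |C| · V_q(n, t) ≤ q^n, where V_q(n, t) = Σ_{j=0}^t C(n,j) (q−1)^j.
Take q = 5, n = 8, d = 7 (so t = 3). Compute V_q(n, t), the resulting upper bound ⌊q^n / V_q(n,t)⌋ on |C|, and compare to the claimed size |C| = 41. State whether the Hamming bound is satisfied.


V_q(n, t) = 4065, q^n = 390625, Hamming bound = 96, |C| = 41 ≤ bound (satisfied).

Step 1: Compute V_q(n, t) = Σ_{j=0}^3 C(n, j) (q−1)^j.
  j = 0: C(8,0)·(4)^0 = 1·1 = 1.
  j = 1: C(8,1)·(4)^1 = 8·4 = 32.
  j = 2: C(8,2)·(4)^2 = 28·16 = 448.
  j = 3: C(8,3)·(4)^3 = 56·64 = 3584.
  V_q(n, t) = 1 + 32 + 448 + 3584 = 4065.
Step 2: q^n = 5^8 = 390625.
Step 3: Hamming bound ⌊q^n / V_q(n,t)⌋ = ⌊390625/4065⌋ = 96.
Step 4: Compare |C| = 41 to 96: satisfied.
The claimed |C| lies below the Hamming bound.


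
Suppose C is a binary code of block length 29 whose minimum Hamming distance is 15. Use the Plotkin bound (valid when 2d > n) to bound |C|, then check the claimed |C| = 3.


Plotkin bound M ≤ 30; given |C| = 3 ≤ bound (satisfied).

Check applicability: 2d = 30, n = 29.
2d − n = 1 > 0, so Plotkin applies.
Compute d/(2d−n) = 15/1 ≈ 15.0000.
⌊d/(2d−n)⌋ = 15.
Plotkin bound: M ≤ 2·15 = 30.
Given |C| = 3, check: satisfied.
This |C| is below the Plotkin bound.


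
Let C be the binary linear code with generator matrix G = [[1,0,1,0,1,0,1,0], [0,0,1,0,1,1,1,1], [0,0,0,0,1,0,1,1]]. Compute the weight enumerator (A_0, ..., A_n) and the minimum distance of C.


Weight distribution: A_0 = 1, A_2 = 1, A_3 = 3, A_4 = 2, A_5 = 1. Minimum distance d = 2.

Enumerate all 2^3 = 8 messages m ∈ F_2^3.
For each, compute codeword c = mG in F_2^8, then tally its weight.
  m = 000 → c = 00000000, weight = 0.
  m = 100 → c = 10101010, weight = 4.
  m = 010 → c = 00101111, weight = 5.
  m = 110 → c = 10000101, weight = 3.
  m = 001 → c = 00001011, weight = 3.
  m = 101 → c = 10100001, weight = 3.
  m = 011 → c = 00100100, weight = 2.
  m = 111 → c = 10001110, weight = 4.
Tally weights:
  weight 0: 1 codewords.
  weight 2: 1 codewords.
  weight 3: 3 codewords.
  weight 4: 2 codewords.
  weight 5: 1 codewords.
Minimum distance d = smallest w > 0 with A_w > 0 = 2.
Sanity: Σ A_w = 8 = 2^3 = 8 ✓.


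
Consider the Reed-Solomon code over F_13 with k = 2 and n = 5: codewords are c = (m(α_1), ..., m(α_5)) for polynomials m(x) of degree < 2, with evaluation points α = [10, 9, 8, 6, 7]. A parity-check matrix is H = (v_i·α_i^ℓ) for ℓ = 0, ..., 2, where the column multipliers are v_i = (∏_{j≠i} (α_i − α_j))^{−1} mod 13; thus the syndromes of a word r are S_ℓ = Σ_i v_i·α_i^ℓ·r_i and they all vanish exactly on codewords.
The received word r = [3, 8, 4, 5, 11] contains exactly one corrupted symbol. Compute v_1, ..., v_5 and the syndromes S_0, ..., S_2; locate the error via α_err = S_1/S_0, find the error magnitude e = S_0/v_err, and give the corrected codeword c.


S = (9, 3, 1), error at position 2, error magnitude e = 11, c = [3, 10, 4, 5, 11].

Step 1: column multipliers v_i = (∏_{j≠i}(α_i − α_j))^{−1} mod 13.
  i = 1 (α = 10): (10−9)(10−8)(10−6)(10−7) = 1·2·4·3 = 24 ≡ 11, so v_1 = 11^{−1} = 6 (mod 13).
  i = 2 (α = 9): (9−10)(9−8)(9−6)(9−7) = (−1)·1·3·2 = −6 ≡ 7, so v_2 = 7^{−1} = 2 (mod 13).
  i = 3 (α = 8): (8−10)(8−9)(8−6)(8−7) = (−2)·(−1)·2·1 = 4 ≡ 4, so v_3 = 4^{−1} = 10 (mod 13).
  i = 4 (α = 6): (6−10)(6−9)(6−8)(6−7) = (−4)·(−3)·(−2)·(−1) = 24 ≡ 11, so v_4 = 11^{−1} = 6 (mod 13).
  i = 5 (α = 7): (7−10)(7−9)(7−8)(7−6) = (−3)·(−2)·(−1)·1 = −6 ≡ 7, so v_5 = 7^{−1} = 2 (mod 13).
  v = [6, 2, 10, 6, 2].
Step 2: syndromes of r = [3, 8, 4, 5, 11] (all sums mod 13).
  S_0 = Σ v_i r_i = 6·3 + 2·8 + 10·4 + 6·5 + 2·11 = 126 ≡ 9.
  S_1 = Σ v_i α_i r_i = 6·10·3 + 2·9·8 + 10·8·4 + 6·6·5 + 2·7·11 = 978 ≡ 3.
  α_i^2 mod 13 = [9, 3, 12, 10, 10].
  S_2 = Σ v_i α_i^2 r_i = 6·9·3 + 2·3·8 + 10·12·4 + 6·10·5 + 2·10·11 = 1210 ≡ 1.
  S = (9, 3, 1) ≠ 0, so r is not a codeword (an error is present).
Step 3: locate the error. For a single error e at position i, S_ℓ = v_i·e·α_i^ℓ, so α_err = S_1/S_0.
  S_0^{−1} = 9^{−1} = 3 (mod 13), so α_err = 3·3 = 9 ≡ 9 = α_2. Error position i = 2.
  Consistency check: S_2/S_1 = 1·9 = 9 ≡ 9 = α_err ✓ (single-error assumption holds).
Step 4: error magnitude e = S_0/v_2 = S_0·∏_{j≠2}(α_2 − α_j) = 9·7 = 63 ≡ 11 (mod 13).
Step 5: correct position 2: c_2 = r_2 − e = 8 − 11 ≡ 10 (mod 13). Hence c = [3, 10, 4, 5, 11].
  Check: interpolating c through the α_i gives m(x) = 8 + 6·x (degree < 2) with m(α_i) = c_i for every i, so c is indeed a codeword.


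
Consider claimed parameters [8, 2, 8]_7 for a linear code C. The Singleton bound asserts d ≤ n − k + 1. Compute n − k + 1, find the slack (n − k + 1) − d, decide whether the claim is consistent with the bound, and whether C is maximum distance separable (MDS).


Singleton RHS = n − k + 1 = 7, slack = -1, bound violated (no such code; not MDS).

Singleton bound: d ≤ n − k + 1.
Here n = 8, k = 2, so n − k + 1 = 7.
Given d = 8, check d ≤ 7: NO.
Slack = (n − k + 1) − d = -1.
The slack is negative: d = 8 exceeds n − k + 1 = 7 by 1, so the Singleton bound is violated and no linear [8, 2, 8]_7 code can exist. In particular it is not MDS (MDS requires d = n − k + 1 exactly).
Description: the claimed parameters are [8, 2, 8]_7; such a code would be impossible (violates the Singleton bound).


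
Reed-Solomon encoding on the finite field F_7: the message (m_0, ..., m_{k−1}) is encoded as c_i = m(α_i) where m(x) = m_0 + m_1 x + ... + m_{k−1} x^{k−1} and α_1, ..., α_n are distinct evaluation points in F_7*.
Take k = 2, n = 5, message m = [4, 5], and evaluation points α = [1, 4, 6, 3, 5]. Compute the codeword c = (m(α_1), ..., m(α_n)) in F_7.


c = [2, 3, 6, 5, 1]

Message polynomial: m(x) = 4 + 5·x (mod 7).
For each evaluation point α_i, compute m(α_i) mod 7:
  α_1 = 1: Horner steps 5 → 2, so m(1) = 2.
  α_2 = 4: Horner steps 5 → 3, so m(4) = 3.
  α_3 = 6: Horner steps 5 → 6, so m(6) = 6.
  α_4 = 3: Horner steps 5 → 5, so m(3) = 5.
  α_5 = 5: Horner steps 5 → 1, so m(5) = 1.
Codeword c = [2, 3, 6, 5, 1] ∈ F_7^5.


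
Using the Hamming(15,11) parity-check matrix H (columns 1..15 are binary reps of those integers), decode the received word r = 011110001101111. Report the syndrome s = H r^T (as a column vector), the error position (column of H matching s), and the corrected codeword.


s = (0, 0, 1, 1)^T, error position = 3, corrected codeword c = 010110001101111

Compute s = H r^T mod 2 one row at a time:
  s_1 = 0 + 1 + 1 + 0 + 1 + 1 + 1 + 1 = 6 ≡ 0 (mod 2).
  s_2 = 1 + 1 + 0 + 0 + 1 + 1 + 1 + 1 = 6 ≡ 0 (mod 2).
  s_3 = 1 + 1 + 0 + 0 + 1 + 0 + 1 + 1 = 5 ≡ 1 (mod 2).
  s_4 = 0 + 1 + 1 + 0 + 1 + 0 + 1 + 1 = 5 ≡ 1 (mod 2).
s = (0, 0, 1, 1)^T — this equals column 3 of H (binary 0011), so error is at position 3.
Correct: flip bit 3 of r = 011110001101111 to get c = 010110001101111.


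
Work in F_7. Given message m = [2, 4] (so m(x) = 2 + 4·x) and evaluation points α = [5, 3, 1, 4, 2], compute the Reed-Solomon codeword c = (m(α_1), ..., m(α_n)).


c = [1, 0, 6, 4, 3]

Message polynomial: m(x) = 2 + 4·x (mod 7).
For each evaluation point α_i, compute m(α_i) mod 7:
  α_1 = 5: Horner steps 4 → 1, so m(5) = 1.
  α_2 = 3: Horner steps 4 → 0, so m(3) = 0.
  α_3 = 1: Horner steps 4 → 6, so m(1) = 6.
  α_4 = 4: Horner steps 4 → 4, so m(4) = 4.
  α_5 = 2: Horner steps 4 → 3, so m(2) = 3.
Codeword c = [1, 0, 6, 4, 3] ∈ F_7^5.


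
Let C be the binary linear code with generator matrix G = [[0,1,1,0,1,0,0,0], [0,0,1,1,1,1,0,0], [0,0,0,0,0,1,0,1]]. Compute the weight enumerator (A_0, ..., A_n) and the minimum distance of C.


Weight distribution: A_0 = 1, A_2 = 1, A_3 = 3, A_4 = 2, A_5 = 1. Minimum distance d = 2.

Enumerate all 2^3 = 8 messages m ∈ F_2^3.
For each, compute codeword c = mG in F_2^8, then tally its weight.
  m = 000 → c = 00000000, weight = 0.
  m = 100 → c = 01101000, weight = 3.
  m = 010 → c = 00111100, weight = 4.
  m = 110 → c = 01010100, weight = 3.
  m = 001 → c = 00000101, weight = 2.
  m = 101 → c = 01101101, weight = 5.
  m = 011 → c = 00111001, weight = 4.
  m = 111 → c = 01010001, weight = 3.
Tally weights:
  weight 0: 1 codewords.
  weight 2: 1 codewords.
  weight 3: 3 codewords.
  weight 4: 2 codewords.
  weight 5: 1 codewords.
Minimum distance d = smallest w > 0 with A_w > 0 = 2.
Sanity: Σ A_w = 8 = 2^3 = 8 ✓.


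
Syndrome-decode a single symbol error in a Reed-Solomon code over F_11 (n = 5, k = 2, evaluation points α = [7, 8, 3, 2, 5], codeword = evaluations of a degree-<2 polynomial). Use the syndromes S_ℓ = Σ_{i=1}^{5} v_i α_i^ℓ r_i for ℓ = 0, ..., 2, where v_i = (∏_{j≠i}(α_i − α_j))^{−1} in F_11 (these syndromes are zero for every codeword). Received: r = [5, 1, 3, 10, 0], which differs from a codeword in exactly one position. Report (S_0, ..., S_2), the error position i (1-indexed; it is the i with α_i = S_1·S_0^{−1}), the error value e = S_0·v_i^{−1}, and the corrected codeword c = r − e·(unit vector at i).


S = (2, 3, 10), error at position 1, error magnitude e = 8, c = [8, 1, 3, 10, 0].

Step 1: column multipliers v_i = (∏_{j≠i}(α_i − α_j))^{−1} mod 11.
  i = 1 (α = 7): (7−8)(7−3)(7−2)(7−5) = (−1)·4·5·2 = −40 ≡ 4, so v_1 = 4^{−1} = 3 (mod 11).
  i = 2 (α = 8): (8−7)(8−3)(8−2)(8−5) = 1·5·6·3 = 90 ≡ 2, so v_2 = 2^{−1} = 6 (mod 11).
  i = 3 (α = 3): (3−7)(3−8)(3−2)(3−5) = (−4)·(−5)·1·(−2) = −40 ≡ 4, so v_3 = 4^{−1} = 3 (mod 11).
  i = 4 (α = 2): (2−7)(2−8)(2−3)(2−5) = (−5)·(−6)·(−1)·(−3) = 90 ≡ 2, so v_4 = 2^{−1} = 6 (mod 11).
  i = 5 (α = 5): (5−7)(5−8)(5−3)(5−2) = (−2)·(−3)·2·3 = 36 ≡ 3, so v_5 = 3^{−1} = 4 (mod 11).
  v = [3, 6, 3, 6, 4].
Step 2: syndromes of r = [5, 1, 3, 10, 0] (all sums mod 11).
  S_0 = Σ v_i r_i = 3·5 + 6·1 + 3·3 + 6·10 + 4·0 = 90 ≡ 2.
  S_1 = Σ v_i α_i r_i = 3·7·5 + 6·8·1 + 3·3·3 + 6·2·10 + 4·5·0 = 300 ≡ 3.
  α_i^2 mod 11 = [5, 9, 9, 4, 3].
  S_2 = Σ v_i α_i^2 r_i = 3·5·5 + 6·9·1 + 3·9·3 + 6·4·10 + 4·3·0 = 450 ≡ 10.
  S = (2, 3, 10) ≠ 0, so r is not a codeword (an error is present).
Step 3: locate the error. For a single error e at position i, S_ℓ = v_i·e·α_i^ℓ, so α_err = S_1/S_0.
  S_0^{−1} = 2^{−1} = 6 (mod 11), so α_err = 3·6 = 18 ≡ 7 = α_1. Error position i = 1.
  Consistency check: S_2/S_1 = 10·4 = 40 ≡ 7 = α_err ✓ (single-error assumption holds).
Step 4: error magnitude e = S_0/v_1 = S_0·∏_{j≠1}(α_1 − α_j) = 2·4 = 8 ≡ 8 (mod 11).
Step 5: correct position 1: c_1 = r_1 − e = 5 − 8 ≡ 8 (mod 11). Hence c = [8, 1, 3, 10, 0].
  Check: interpolating c through the α_i gives m(x) = 2 + 4·x (degree < 2) with m(α_i) = c_i for every i, so c is indeed a codeword.
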